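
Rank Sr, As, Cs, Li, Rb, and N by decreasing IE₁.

N, As, Sr, Li, Rb, Cs

Li is in period 2, group 1; N is in period 2, group 15; As is in period 4, group 15; Rb is in period 5, group 1; Sr is in period 5, group 2; Cs is in period 6, group 1.
Removing the outermost electron gets harder across a period and easier down a group.
Neither a single period nor a single group — weigh both effects.
Rb > Cs: Rb sits above Cs in group 1, so the down-group effect alone puts Rb higher.
Li > Rb: Li sits above Rb in group 1, so the down-group effect alone puts Li higher.
Sr > Li: the two effects oppose for this pair; the across-period effect wins (550 vs 520 kJ/mol).
As > Sr: both effects reinforce here, so As is clearly the higher of the two.
N > As: N sits above As in group 15, so the down-group effect alone puts N higher.
For reference (kJ/mol): Li 520, N 1402, As 947, Rb 403, Sr 550, Cs 376.
So from highest to lowest: N > As > Sr > Li > Rb > Cs.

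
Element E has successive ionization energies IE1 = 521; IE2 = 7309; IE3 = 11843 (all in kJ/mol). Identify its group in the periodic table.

Group 1

Look for the largest jump between consecutive ionization energies: IE2/IE1 ≈ 14.0, far larger than any earlier ratio.
That jump marks the point where a core electron is being removed. So the atom has 1 valence electron.
A main-group element with 1 valence electron is in group 1.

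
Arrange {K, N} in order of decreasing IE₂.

K > N

The second ionization energy removes an electron from the +1 ion. For each element: K⁺ is the bare [Ar] core; N⁺ still has 4 valence electrons.
Core electrons are held far more tightly than valence electrons, so K tops the IE_2 order.
Approximate IE_2 values (kJ/mol): K 3052, N 2856.
Hence IE_2: N < K.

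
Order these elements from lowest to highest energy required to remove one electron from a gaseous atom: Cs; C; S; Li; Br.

Cs < Li < S < C < Br

Li is in period 2, group 1; C is in period 2, group 14; S is in period 3, group 16; Br is in period 4, group 17; Cs is in period 6, group 1.
First ionization energy rises across a period (greater Z_eff holds electrons more tightly) and falls down a group (valence electrons are farther from the nucleus).
Neither a single period nor a single group — weigh both effects.
Li > Cs: they share group 1; the group trend gives Li the larger value.
S > Li: period and group pull opposite ways; the across-period shift dominates (1000 vs 520 kJ/mol).
C > S: period and group pull opposite ways; the down-group shift dominates (1086 vs 1000 kJ/mol).
Br > C: the two effects oppose for this pair; the across-period effect wins (1140 vs 1086 kJ/mol).
Approximate values (kJ/mol): Li 520, C 1086, S 1000, Br 1140, Cs 376.
So from lowest to highest: Cs < Li < S < C < Br.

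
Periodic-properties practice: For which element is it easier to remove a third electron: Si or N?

Si

After 2 electrons have been removed, what remains? Si²⁺ still has 2 valence electrons; N²⁺ still has 3 valence electrons.
All are still removing valence electrons, so compare the +2 ions as you would atoms: IE_3 generally rises across a period (higher Z_eff) and falls down a group (larger shell), subject to the usual subshell exceptions.
Valence configurations: Si²⁺ [Ne]3s², N²⁺ [He]2s²2p¹.
Tabulated IE_3 (kJ/mol): Si 3232, N 4578.
Hence IE_3: Si < N.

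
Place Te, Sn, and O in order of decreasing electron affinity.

Te > O > Sn

O is in period 2, group 16; Sn is in period 5, group 14; Te is in period 5, group 16.
Adding an electron releases more energy for atoms nearer the top right (short of the noble gases).
Here both period and group differ, so the two effects have to be weighed against each other.
O > Sn: both effects reinforce here, so O is clearly the higher of the two.
Te > O: this pair runs against the simple trend — see the exception note.
Note the exception: Te has a higher electron affinity than O, contrary to the simple trend — O's compact 2p subshell gives strong electron–electron repulsion on the added electron.
Approximate values (kJ/mol): O 141, Sn 107, Te 190.
So from highest to lowest: Te > O > Sn.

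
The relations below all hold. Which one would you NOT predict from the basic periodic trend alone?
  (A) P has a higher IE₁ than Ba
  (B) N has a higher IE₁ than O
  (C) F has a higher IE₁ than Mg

(B)

The general trend: IE₁ increases across a period and decreases down a group.
(A) P (period 3, group 15) vs Ba (period 6, group 2): the stated order agrees with the simple trend.
(B) N (period 2, group 15) vs O (period 2, group 16): the stated order contradicts the simple trend.
(C) F (period 2, group 17) vs Mg (period 3, group 2): the stated order agrees with the simple trend.
The exception is (B): pairing an electron in O's 2p⁴ costs repulsion energy, so O ionizes more easily than half-filled N (2p³).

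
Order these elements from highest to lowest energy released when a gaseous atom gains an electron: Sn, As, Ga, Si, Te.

Si is in period 3, group 14; Ga is in period 4, group 13; As is in period 4, group 15; Sn is in period 5, group 14; Te is in period 5, group 16.
Atoms with high Z_eff and room in the valence shell (especially the halogens) have the most exothermic electron affinities.
These span different periods and groups, so the two trends combine.
As > Ga: both are in period 4; the period trend gives As the larger value.
Sn > As: this pair runs against the simple trend — see the exception note.
Si > Sn: Si sits above Sn in group 14, so the down-group effect alone puts Si higher.
Te > Si: period and group pull opposite ways; the across-period shift dominates (190 vs 134 kJ/mol).
Note the exception: Sn has a higher electron affinity than As, contrary to the simple trend — adding an electron to As's half-filled np³ subshell costs electron-pairing energy.
Tabulated electron affinity (kJ/mol): Si 134, Ga 29, As 78, Sn 107, Te 190.
So from highest to lowest: Te > Si > Sn > As > Ga.

Te, Si, Sn, As, Ga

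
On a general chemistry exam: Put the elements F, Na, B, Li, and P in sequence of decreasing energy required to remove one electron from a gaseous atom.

F, P, B, Li, Na

Li is in period 2, group 1; B is in period 2, group 13; F is in period 2, group 17; Na is in period 3, group 1; P is in period 3, group 15.
IE₁ increases left→right with effective nuclear charge and decreases top→bottom as the valence shell moves farther out.
Here both period and group differ, so the two effects have to be weighed against each other.
Li > Na: they share group 1; the group trend gives Li the larger value.
B > Li: both are in period 2; the period trend gives B the larger value.
P > B: the two effects oppose for this pair; the across-period effect wins (1012 vs 801 kJ/mol).
F > P: both effects reinforce here, so F is clearly the higher of the two.
Approximate values (kJ/mol): Li 520, B 801, F 1681, Na 496, P 1012.
So from highest to lowest: F > P > B > Li > Na.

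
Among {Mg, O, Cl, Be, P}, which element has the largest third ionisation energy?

Be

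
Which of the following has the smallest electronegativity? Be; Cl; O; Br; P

Be is in period 2, group 2; O is in period 2, group 16; P is in period 3, group 15; Cl is in period 3, group 17; Br is in period 4, group 17.
Smaller atoms with higher effective nuclear charge are more electronegative.
Neither a single period nor a single group — weigh both effects.
P > Be: period and group pull opposite ways; the across-period shift dominates (2.19 vs 1.57).
Br > P: period and group pull opposite ways; the across-period shift dominates (2.96 vs 2.19).
Cl > Br: Cl sits above Br in group 17, so the down-group effect alone puts Cl higher.
O > Cl: the two effects oppose for this pair; the down-group effect wins (3.44 vs 3.16).
Approximate values (Pauling): Be 1.57, O 3.44, P 2.19, Cl 3.16, Br 2.96.
The smallest electronegativity among these belongs to Be.

Be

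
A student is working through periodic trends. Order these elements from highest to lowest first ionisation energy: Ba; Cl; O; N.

N is in period 2, group 15; O is in period 2, group 16; Cl is in period 3, group 17; Ba is in period 6, group 2.
Removing the outermost electron gets harder across a period and easier down a group.
Here both period and group differ, so the two effects have to be weighed against each other.
Cl > Ba: both effects reinforce here, so Cl is clearly the higher of the two.
O > Cl: period and group pull opposite ways; the down-group shift dominates (1314 vs 1251 kJ/mol).
N > O: this pair runs against the simple trend — see the exception note.
Note the exception: N has a higher first ionization energy than O, contrary to the simple trend — pairing an electron in O's 2p⁴ costs repulsion energy, so O ionizes more easily than half-filled N (2p³).
Approximate values (kJ/mol): N 1402, O 1314, Cl 1251, Ba 503.
So from highest to lowest: N > O > Cl > Ba.

N > O > Cl > Ba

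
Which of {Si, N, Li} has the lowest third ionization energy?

Si

IE_3 is the cost of taking one more electron from the +2 cation: Si²⁺ still has 2 valence electrons; N²⁺ still has 3 valence electrons; Li²⁺ is already 1 electron into the core.
Pulling an electron out of a noble-gas core costs far more than removing a remaining valence electron, so Li sits at the high end of IE_3.
Valence configurations: Si²⁺ [Ne]3s², N²⁺ [He]2s²2p¹.
Approximate IE_3 values (kJ/mol): Si 3232, N 4578, Li 11815.
So the third ionization energies run Si < N < Li.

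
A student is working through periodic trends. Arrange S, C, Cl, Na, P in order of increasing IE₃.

After 2 electrons have been removed, what remains? S²⁺ still has 4 valence electrons; C²⁺ still has 2 valence electrons; Cl²⁺ still has 5 valence electrons; Na²⁺ is already 1 electron into the core; P²⁺ still has 3 valence electrons.
Breaking into a closed-shell core is much more expensive than removing a leftover valence electron — Na has the largest IE_3 here.
Valence configurations: S²⁺ [Ne]3s²3p², C²⁺ [He]2s², Cl²⁺ [Ne]3s²3p³, P²⁺ [Ne]3s²3p¹.
Tabulated IE_3 (kJ/mol): S 3357, C 4620, Cl 3822, Na 6910, P 2914.
Hence IE_3: P < S < Cl < C < Na.

P < S < Cl < C < Na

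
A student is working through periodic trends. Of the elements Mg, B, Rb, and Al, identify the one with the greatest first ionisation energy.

B is in period 2, group 13; Mg is in period 3, group 2; Al is in period 3, group 13; Rb is in period 5, group 1.
IE₁ increases left→right with effective nuclear charge and decreases top→bottom as the valence shell moves farther out.
Neither a single period nor a single group — weigh both effects.
Al > Rb: both effects reinforce here, so Al is clearly the higher of the two.
Mg > Al: this pair runs against the simple trend — see the exception note.
B > Mg: relative to Mg, both the across-period and down-group shifts push B's first ionization energy up.
Note the exception: Mg has a higher first ionization energy than Al, contrary to the simple trend — Al's single 3p electron is easier to remove than one from Mg's filled 3s².
Tabulated first ionization energy (kJ/mol): B 801, Mg 738, Al 578, Rb 403.
The greatest first ionisation energy among these belongs to B.

B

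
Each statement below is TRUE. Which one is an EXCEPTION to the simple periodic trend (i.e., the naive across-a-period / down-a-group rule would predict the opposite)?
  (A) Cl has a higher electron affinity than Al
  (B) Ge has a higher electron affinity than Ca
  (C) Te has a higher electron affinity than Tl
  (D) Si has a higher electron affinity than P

(D)

The general trend: electron affinity increases across a period and decreases down a group.
(A) Cl (period 3, group 17) vs Al (period 3, group 13): the stated order agrees with the simple trend.
(B) Ge (period 4, group 14) vs Ca (period 4, group 2): the stated order agrees with the simple trend.
(C) Te (period 5, group 16) vs Tl (period 6, group 13): the stated order agrees with the simple trend.
(D) Si (period 3, group 14) vs P (period 3, group 15): the stated order contradicts the simple trend.
The exception is (D): adding an electron to P's half-filled 3p³ is unfavourable, so Si (3p²) has the more exothermic EA.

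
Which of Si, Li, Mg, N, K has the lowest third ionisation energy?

Si

After 2 electrons have been removed, what remains? Si²⁺ still has 2 valence electrons; Li²⁺ is already 1 electron into the core; Mg²⁺ is the bare [Ne] core; N²⁺ still has 3 valence electrons; K²⁺ is already 1 electron into the core.
Usually core removal costs more than valence removal, but here the competition is close: a tightly held n=2 valence electron can cost more to remove than an n=3 core electron, so the actual values have to decide it.
Valence configurations: Si²⁺ [Ne]3s², N²⁺ [He]2s²2p¹.
Approximate IE_3 values (kJ/mol): Si 3232, Li 11815, Mg 7733, N 4578, K 4420.
Hence IE_3: Si < K < N < Mg < Li.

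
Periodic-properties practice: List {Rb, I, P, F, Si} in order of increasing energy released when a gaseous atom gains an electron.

F is in period 2, group 17; Si is in period 3, group 14; P is in period 3, group 15; Rb is in period 5, group 1; I is in period 5, group 17.
Atoms with high Z_eff and room in the valence shell (especially the halogens) have the most exothermic electron affinities.
Here both period and group differ, so the two effects have to be weighed against each other.
P > Rb: relative to Rb, both the across-period and down-group shifts push P's electron affinity up.
Si > P: this pair runs against the simple trend — see the exception note.
I > Si: the two effects oppose for this pair; the across-period effect wins (295 vs 134 kJ/mol).
F > I: F sits above I in group 17, so the down-group effect alone puts F higher.
Note the exception: Si has a higher electron affinity than P, contrary to the simple trend — adding an electron to P's half-filled 3p³ is unfavourable, so Si (3p²) has the more exothermic EA.
Tabulated electron affinity (kJ/mol): F 328, Si 134, P 72, Rb 47, I 295.
So from lowest to highest: Rb < P < Si < I < F.

Rb < P < Si < I < F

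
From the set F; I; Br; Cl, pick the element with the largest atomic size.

F is in period 2, group 17; Cl is in period 3, group 17; Br is in period 4, group 17; I is in period 5, group 17.
Across a period the added protons contract the valence shell; down a group each new principal shell makes the atom larger.
All are in group 17, so atomic radius increases down the group.
The largest atomic size among these belongs to I.

I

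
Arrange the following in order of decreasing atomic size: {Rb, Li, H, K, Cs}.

Radius decreases left→right (rising Z_eff, same n) and increases top→bottom (higher n).
All are in group 1, so atomic radius increases down the group.
So from largest to smallest: Cs > Rb > K > Li > H.

Cs > Rb > K > Li > H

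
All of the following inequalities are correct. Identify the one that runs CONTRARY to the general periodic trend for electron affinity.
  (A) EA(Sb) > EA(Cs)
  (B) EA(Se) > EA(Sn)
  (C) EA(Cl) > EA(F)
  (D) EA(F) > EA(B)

(C)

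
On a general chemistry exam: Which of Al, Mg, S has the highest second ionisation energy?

The second ionization energy removes an electron from the +1 ion. For each element: Al⁺ still has 2 valence electrons; Mg⁺ still has 1 valence electron; S⁺ still has 5 valence electrons.
All are still removing valence electrons, so compare the +1 ions as you would atoms: IE_2 generally rises across a period (higher Z_eff) and falls down a group (larger shell), subject to the usual subshell exceptions.
Valence configurations: Al⁺ [Ne]3s², Mg⁺ [Ne]3s¹, S⁺ [Ne]3s²3p³.
Approximate IE_2 values (kJ/mol): Al 1817, Mg 1451, S 2252.
Hence IE_2: Mg < Al < S.

S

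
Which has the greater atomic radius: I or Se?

Atomic radius shrinks across a period as nuclear charge pulls the same shell inward, and grows down a group as new shells are added.
A diagonal step moves right (one effect) and down (the opposite effect) at once.
I > Se: the two effects oppose for this pair; the down-group effect wins (133 vs 116 pm).
Tabulated atomic radius (pm): Se 116, I 133.
So I has the greater atomic radius (I > Se).

I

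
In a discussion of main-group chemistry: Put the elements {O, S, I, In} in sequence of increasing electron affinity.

In < O < S < I

O is in period 2, group 16; S is in period 3, group 16; In is in period 5, group 13; I is in period 5, group 17.
Adding an electron releases more energy for atoms nearer the top right (short of the noble gases).
These span different periods and groups, so the two trends combine.
O > In: both effects reinforce here, so O is clearly the higher of the two.
S > O: this pair runs against the simple trend — see the exception note.
I > S: period and group pull opposite ways; the across-period shift dominates (295 vs 200 kJ/mol).
Note the exception: S has a higher electron affinity than O, contrary to the simple trend — the compact 2p subshell of O repels the added electron more than S's larger 3p does.
Tabulated electron affinity (kJ/mol): O 141, S 200, In 29, I 295.
So from lowest to highest: In < O < S < I.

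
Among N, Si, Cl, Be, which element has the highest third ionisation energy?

After 2 electrons have been removed, what remains? N²⁺ still has 3 valence electrons; Si²⁺ still has 2 valence electrons; Cl²⁺ still has 5 valence electrons; Be²⁺ is the bare [He] core.
Pulling an electron out of a noble-gas core costs far more than removing a remaining valence electron, so Be sits at the high end of IE_3.
Valence configurations: N²⁺ [He]2s²2p¹, Si²⁺ [Ne]3s², Cl²⁺ [Ne]3s²3p³.
Tabulated IE_3 (kJ/mol): N 4578, Si 3232, Cl 3822, Be 14849.
Putting it together, IE_3: Si < Cl < N < Be.

Be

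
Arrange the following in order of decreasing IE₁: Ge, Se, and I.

Ge is in period 4, group 14; Se is in period 4, group 16; I is in period 5, group 17.
Across a period the outer electron is held more tightly (higher IE₁); down a group it sits in a higher shell, more shielded, and comes off more easily.
Here both period and group differ, so the two effects have to be weighed against each other.
Se > Ge: Se lies to the right of Ge in period 4, so the across-period effect alone puts Se higher.
I > Se: the two effects oppose for this pair; the across-period effect wins (1008 vs 941 kJ/mol).
Tabulated first ionization energy (kJ/mol): Ge 762, Se 941, I 1008.
So from highest to lowest: I > Se > Ge.

I > Se > Ge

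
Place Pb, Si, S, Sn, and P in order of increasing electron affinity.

EA tends to increase across a period and decrease down a group, though the pattern is less regular than for IE or radius.
Here both period and group differ, so the two effects have to be weighed against each other.
P > Pb: both effects reinforce here, so P is clearly the higher of the two.
Sn > P: this pair runs against the simple trend — see the exception note.
Si > Sn: Si sits above Sn in group 14, so the down-group effect alone puts Si higher.
S > Si: both are in period 3; the period trend gives S the larger value.
Note the exception: Sn has a higher electron affinity than P, contrary to the simple trend — adding an electron to P's half-filled np³ subshell costs electron-pairing energy.
Note the exception: Si has a higher electron affinity than P, contrary to the simple trend — adding an electron to P's half-filled 3p³ is unfavourable, so Si (3p²) has the more exothermic EA.
Approximate values (kJ/mol): Si 134, P 72, S 200, Sn 107, Pb 35.
So from lowest to highest: Pb < P < Sn < Si < S.

Pb, P, Sn, Si, S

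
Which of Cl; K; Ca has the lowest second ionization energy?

After 1 electron has been removed, what remains? Cl⁺ still has 6 valence electrons; K⁺ is the bare [Ar] core; Ca⁺ still has 1 valence electron.
Core electrons are held far more tightly than valence electrons, so K tops the IE_2 order.
Valence configurations: Cl⁺ [Ne]3s²3p⁴, Ca⁺ [Ar]4s¹.
Approximate IE_2 values (kJ/mol): Cl 2298, K 3052, Ca 1145.
Putting it together, IE_2: Ca < Cl < K.

Ca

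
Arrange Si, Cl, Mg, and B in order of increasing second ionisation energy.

IE_2 is the cost of taking one more electron from the +1 cation: Si⁺ still has 3 valence electrons; Cl⁺ still has 6 valence electrons; Mg⁺ still has 1 valence electron; B⁺ still has 2 valence electrons.
All are still removing valence electrons, so compare the +1 ions as you would atoms: IE_2 generally rises across a period (higher Z_eff) and falls down a group (larger shell), subject to the usual subshell exceptions.
Valence configurations: Si⁺ [Ne]3s²3p¹, Cl⁺ [Ne]3s²3p⁴, Mg⁺ [Ne]3s¹, B⁺ [He]2s².
Approximate IE_2 values (kJ/mol): Si 1577, Cl 2298, Mg 1451, B 2427.
Putting it together, IE_2: Mg < Si < Cl < B.

Mg, Si, Cl, B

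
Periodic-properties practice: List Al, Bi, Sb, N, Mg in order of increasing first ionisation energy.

IE₁ increases left→right with effective nuclear charge and decreases top→bottom as the valence shell moves farther out.
These span different periods and groups, so the two trends combine.
Bi > Al: the two effects oppose for this pair; the across-period effect wins (703 vs 578 kJ/mol).
Mg > Bi: period and group pull opposite ways; the down-group shift dominates (738 vs 703 kJ/mol).
Sb > Mg: the two effects oppose for this pair; the across-period effect wins (831 vs 738 kJ/mol).
N > Sb: N sits above Sb in group 15, so the down-group effect alone puts N higher.
Note the exception: Mg has a higher first ionization energy than Al, contrary to the simple trend — Al's single 3p electron is easier to remove than one from Mg's filled 3s².
For reference (kJ/mol): N 1402, Mg 738, Al 578, Sb 831, Bi 703.
So from lowest to highest: Al < Bi < Mg < Sb < N.

Al < Bi < Mg < Sb < N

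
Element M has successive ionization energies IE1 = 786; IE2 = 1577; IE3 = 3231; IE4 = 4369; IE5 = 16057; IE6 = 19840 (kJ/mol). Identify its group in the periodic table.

Group 14

Look for the largest jump between consecutive ionization energies: IE5/IE4 ≈ 3.7, far larger than any earlier ratio.
That jump marks the point where a core electron is being removed. So the atom has 4 valence electrons.
A main-group element with 4 valence electrons is in group 14.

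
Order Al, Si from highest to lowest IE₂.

The second ionization energy removes an electron from the +1 ion. For each element: Al⁺ still has 2 valence electrons; Si⁺ still has 3 valence electrons.
All are still removing valence electrons, so compare the +1 ions as you would atoms: IE_2 generally rises across a period (higher Z_eff) and falls down a group (larger shell), subject to the usual subshell exceptions.
Valence configurations: Al⁺ [Ne]3s², Si⁺ [Ne]3s²3p¹.
Si⁺ loses a lone 3p electron whereas Al⁺ must break into a filled 3s² pair, so IE_2(Al) > IE_2(Si) even though Si has the higher nuclear charge.
Tabulated IE_2 (kJ/mol): Al 1817, Si 1577.
Putting it together, IE_2: Si < Al.

Al, Si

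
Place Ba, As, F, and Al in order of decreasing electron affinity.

F > As > Al > Ba

Adding an electron releases more energy for atoms nearer the top right (short of the noble gases).
Neither a single period nor a single group — weigh both effects.
Al > Ba: relative to Ba, both the across-period and down-group shifts push Al's electron affinity up.
As > Al: the two effects oppose for this pair; the across-period effect wins (78 vs 42 kJ/mol).
F > As: relative to As, both the across-period and down-group shifts push F's electron affinity up.
Approximate values (kJ/mol): F 328, Al 42, As 78, Ba 14.
So from highest to lowest: F > As > Al > Ba.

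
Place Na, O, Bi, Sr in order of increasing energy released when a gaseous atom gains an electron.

O is in period 2, group 16; Na is in period 3, group 1; Sr is in period 5, group 2; Bi is in period 6, group 15.
Electron affinity generally becomes more exothermic across a period toward the halogens and less exothermic down a group.
Neither a single period nor a single group — weigh both effects.
Na > Sr: period and group pull opposite ways; the down-group shift dominates (53 vs 5 kJ/mol).
Bi > Na: the two effects oppose for this pair; the across-period effect wins (91 vs 53 kJ/mol).
O > Bi: both effects reinforce here, so O is clearly the higher of the two.
Tabulated electron affinity (kJ/mol): O 141, Na 53, Sr 5, Bi 91.
So from lowest to highest: Sr < Na < Bi < O.

Sr, Na, Bi, O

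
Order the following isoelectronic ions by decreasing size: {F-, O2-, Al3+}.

O2- > F- > Al3+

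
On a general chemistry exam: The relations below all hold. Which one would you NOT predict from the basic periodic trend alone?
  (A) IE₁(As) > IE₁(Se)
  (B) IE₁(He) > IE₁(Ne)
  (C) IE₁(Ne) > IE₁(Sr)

(A)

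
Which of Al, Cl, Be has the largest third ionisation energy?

After 2 electrons have been removed, what remains? Al²⁺ still has 1 valence electron; Cl²⁺ still has 5 valence electrons; Be²⁺ is the bare [He] core.
Pulling an electron out of a noble-gas core costs far more than removing a remaining valence electron, so Be sits at the high end of IE_3.
Valence configurations: Al²⁺ [Ne]3s¹, Cl²⁺ [Ne]3s²3p³.
Approximate IE_3 values (kJ/mol): Al 2745, Cl 3822, Be 14849.
Putting it together, IE_3: Al < Cl < Be.

Be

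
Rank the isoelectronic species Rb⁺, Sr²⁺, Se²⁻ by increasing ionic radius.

All of these have 36 electrons, so size is governed by nuclear charge alone: the more protons, the stronger the pull on the same electron cloud, and the smaller the ion.
Nuclear charges: Sr²⁺ (Z=38), Rb⁺ (Z=37), Se²⁻ (Z=34).
Smallest to largest: Sr²⁺ < Rb⁺ < Se²⁻.

Sr²⁺ < Rb⁺ < Se²⁻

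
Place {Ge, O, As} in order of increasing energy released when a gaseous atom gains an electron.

O is in period 2, group 16; Ge is in period 4, group 14; As is in period 4, group 15.
Atoms with high Z_eff and room in the valence shell (especially the halogens) have the most exothermic electron affinities.
These span different periods and groups, so the two trends combine.
Ge > As: this pair runs against the simple trend — see the exception note.
O > Ge: both effects reinforce here, so O is clearly the higher of the two.
Note the exception: Ge has a higher electron affinity than As, contrary to the simple trend — adding an electron to As's half-filled 4p³ is unfavourable, so Ge (4p²) has the more exothermic EA.
Approximate values (kJ/mol): O 141, Ge 119, As 78.
So from lowest to highest: As < Ge < O.

As, Ge, O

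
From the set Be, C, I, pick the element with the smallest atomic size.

C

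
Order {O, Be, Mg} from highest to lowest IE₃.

Be > Mg > O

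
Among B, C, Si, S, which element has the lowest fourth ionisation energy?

Si

Consider each +3 ion: B³⁺ is the bare [He] core; C³⁺ still has 1 valence electron; Si³⁺ still has 1 valence electron; S³⁺ still has 3 valence electrons.
Core electrons are held far more tightly than valence electrons, so B tops the IE_4 order.
Valence configurations: C³⁺ [He]2s¹, Si³⁺ [Ne]3s¹, S³⁺ [Ne]3s²3p¹.
The numbers (kJ/mol): B 25026, C 6223, Si 4356, S 4556.
Putting it together, IE_4: Si < S < C < B.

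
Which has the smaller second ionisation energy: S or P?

P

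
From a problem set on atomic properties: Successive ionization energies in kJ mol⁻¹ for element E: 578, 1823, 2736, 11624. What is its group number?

Look for the largest jump between consecutive ionization energies: IE4/IE3 ≈ 4.2, far larger than any earlier ratio.
That jump marks the point where a core electron is being removed. So the atom has 3 valence electrons.
A main-group element with 3 valence electrons is in group 13.

Group 13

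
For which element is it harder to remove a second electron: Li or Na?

Li

Consider each +1 ion: Li⁺ is the bare [He] core; Na⁺ is the bare [Ne] core.
All of these are removing an electron from a noble-gas core or deeper; the smaller core (lower principal quantum number) is held far more tightly, and within a period the higher nuclear charge binds the same core more tightly.
Approximate IE_2 values (kJ/mol): Li 7298, Na 4562.
Putting it together, IE_2: Na < Li.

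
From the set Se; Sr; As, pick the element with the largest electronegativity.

Se

As is in period 4, group 15; Se is in period 4, group 16; Sr is in period 5, group 2.
Electronegativity increases across a period and decreases down a group, tracking effective nuclear charge and atomic size.
These span different periods and groups, so the two trends combine.
As > Sr: both effects reinforce here, so As is clearly the higher of the two.
Se > As: both are in period 4; the period trend gives Se the larger value.
Approximate values (Pauling): As 2.18, Se 2.55, Sr 0.95.
The largest electronegativity among these belongs to Se.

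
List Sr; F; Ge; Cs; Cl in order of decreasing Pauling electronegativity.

F is in period 2, group 17; Cl is in period 3, group 17; Ge is in period 4, group 14; Sr is in period 5, group 2; Cs is in period 6, group 1.
Smaller atoms with higher effective nuclear charge are more electronegative.
These span different periods and groups, so the two trends combine.
Sr > Cs: both effects reinforce here, so Sr is clearly the higher of the two.
Ge > Sr: both effects reinforce here, so Ge is clearly the higher of the two.
Cl > Ge: both effects reinforce here, so Cl is clearly the higher of the two.
F > Cl: F sits above Cl in group 17, so the down-group effect alone puts F higher.
Approximate values (Pauling): F 3.98, Cl 3.16, Ge 2.01, Sr 0.95, Cs 0.79.
So from highest to lowest: F > Cl > Ge > Sr > Cs.

F, Cl, Ge, Sr, Cs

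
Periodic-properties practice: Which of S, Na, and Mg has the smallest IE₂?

Mg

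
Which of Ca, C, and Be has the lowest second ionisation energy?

The second ionization energy removes an electron from the +1 ion. For each element: Ca⁺ still has 1 valence electron; C⁺ still has 3 valence electrons; Be⁺ still has 1 valence electron.
All are still removing valence electrons, so compare the +1 ions as you would atoms: IE_2 generally rises across a period (higher Z_eff) and falls down a group (larger shell), subject to the usual subshell exceptions.
Valence configurations: Ca⁺ [Ar]4s¹, C⁺ [He]2s²2p¹, Be⁺ [He]2s¹.
The numbers (kJ/mol): Ca 1145, C 2353, Be 1757.
Hence IE_2: Ca < Be < C.

Ca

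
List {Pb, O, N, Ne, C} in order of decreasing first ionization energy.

Ne, N, O, C, Pb

C is in period 2, group 14; N is in period 2, group 15; O is in period 2, group 16; Ne is in period 2, group 18; Pb is in period 6, group 14.
Across a period the outer electron is held more tightly (higher IE₁); down a group it sits in a higher shell, more shielded, and comes off more easily.
Neither a single period nor a single group — weigh both effects.
C > Pb: C sits above Pb in group 14, so the down-group effect alone puts C higher.
O > C: O lies to the right of C in period 2, so the across-period effect alone puts O higher.
N > O: this pair runs against the simple trend — see the exception note.
Ne > N: Ne lies to the right of N in period 2, so the across-period effect alone puts Ne higher.
Note the exception: N has a higher first ionization energy than O, contrary to the simple trend — pairing an electron in O's 2p⁴ costs repulsion energy, so O ionizes more easily than half-filled N (2p³).
Tabulated first ionization energy (kJ/mol): C 1086, N 1402, O 1314, Ne 2081, Pb 716.
So from highest to lowest: Ne > N > O > C > Pb.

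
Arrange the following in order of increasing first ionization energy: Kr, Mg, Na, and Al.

Na < Al < Mg < Kr

Na is in period 3, group 1; Mg is in period 3, group 2; Al is in period 3, group 13; Kr is in period 4, group 18.
Across a period the outer electron is held more tightly (higher IE₁); down a group it sits in a higher shell, more shielded, and comes off more easily.
Neither a single period nor a single group — weigh both effects.
Al > Na: Al lies to the right of Na in period 3, so the across-period effect alone puts Al higher.
Mg > Al: this pair runs against the simple trend — see the exception note.
Kr > Mg: the two effects oppose for this pair; the across-period effect wins (1351 vs 738 kJ/mol).
Note the exception: Mg has a higher first ionization energy than Al, contrary to the simple trend — Al's single 3p electron is easier to remove than one from Mg's filled 3s².
Tabulated first ionization energy (kJ/mol): Na 496, Mg 738, Al 578, Kr 1351.
So from lowest to highest: Na < Al < Mg < Kr.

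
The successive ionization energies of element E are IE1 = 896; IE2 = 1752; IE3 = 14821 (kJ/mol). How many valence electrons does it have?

2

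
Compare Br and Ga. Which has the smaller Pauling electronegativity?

Ga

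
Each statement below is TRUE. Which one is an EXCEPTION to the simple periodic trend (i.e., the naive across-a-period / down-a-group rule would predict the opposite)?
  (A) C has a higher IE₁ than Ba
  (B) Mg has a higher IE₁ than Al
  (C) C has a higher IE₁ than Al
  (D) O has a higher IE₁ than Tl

The general trend: IE₁ increases across a period and decreases down a group.
(A) C (period 2, group 14) vs Ba (period 6, group 2): the stated order agrees with the simple trend.
(B) Mg (period 3, group 2) vs Al (period 3, group 13): the stated order contradicts the simple trend.
(C) C (period 2, group 14) vs Al (period 3, group 13): the stated order agrees with the simple trend.
(D) O (period 2, group 16) vs Tl (period 6, group 13): the stated order agrees with the simple trend.
The exception is (B): Al's single 3p electron is easier to remove than one from Mg's filled 3s².

(B)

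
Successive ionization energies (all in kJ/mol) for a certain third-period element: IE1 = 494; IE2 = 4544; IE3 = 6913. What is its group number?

Group 1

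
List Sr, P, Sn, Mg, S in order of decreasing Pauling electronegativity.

Mg is in period 3, group 2; P is in period 3, group 15; S is in period 3, group 16; Sr is in period 5, group 2; Sn is in period 5, group 14.
Atoms toward the upper right of the periodic table pull bonding electrons most strongly.
Neither a single period nor a single group — weigh both effects.
Mg > Sr: Mg sits above Sr in group 2, so the down-group effect alone puts Mg higher.
Sn > Mg: the two effects oppose for this pair; the across-period effect wins (1.96 vs 1.31).
P > Sn: both effects reinforce here, so P is clearly the higher of the two.
S > P: both are in period 3; the period trend gives S the larger value.
Tabulated electronegativity (Pauling): Mg 1.31, P 2.19, S 2.58, Sr 0.95, Sn 1.96.
So from highest to lowest: S > P > Sn > Mg > Sr.

S > P > Sn > Mg > Sr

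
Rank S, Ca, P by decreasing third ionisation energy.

Ca > S > P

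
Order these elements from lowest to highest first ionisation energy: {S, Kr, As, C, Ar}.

As < S < C < Kr < Ar

C is in period 2, group 14; S is in period 3, group 16; Ar is in period 3, group 18; As is in period 4, group 15; Kr is in period 4, group 18.
Across a period the outer electron is held more tightly (higher IE₁); down a group it sits in a higher shell, more shielded, and comes off more easily.
Neither a single period nor a single group — weigh both effects.
S > As: relative to As, both the across-period and down-group shifts push S's first ionization energy up.
C > S: the two effects oppose for this pair; the down-group effect wins (1086 vs 1000 kJ/mol).
Kr > C: period and group pull opposite ways; the across-period shift dominates (1351 vs 1086 kJ/mol).
Ar > Kr: Ar sits above Kr in group 18, so the down-group effect alone puts Ar higher.
For reference (kJ/mol): C 1086, S 1000, Ar 1521, As 947, Kr 1351.
So from lowest to highest: As < S < C < Kr < Ar.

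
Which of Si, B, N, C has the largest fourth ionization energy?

Consider each +3 ion: Si³⁺ still has 1 valence electron; B³⁺ is the bare [He] core; N³⁺ still has 2 valence electrons; C³⁺ still has 1 valence electron.
Core electrons are held far more tightly than valence electrons, so B tops the IE_4 order.
Valence configurations: Si³⁺ [Ne]3s¹, N³⁺ [He]2s², C³⁺ [He]2s¹.
Tabulated IE_4 (kJ/mol): Si 4356, B 25026, N 7475, C 6223.
So the fourth ionization energies run Si < C < N < B.

B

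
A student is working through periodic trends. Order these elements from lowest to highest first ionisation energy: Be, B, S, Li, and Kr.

Li is in period 2, group 1; Be is in period 2, group 2; B is in period 2, group 13; S is in period 3, group 16; Kr is in period 4, group 18.
IE₁ increases left→right with effective nuclear charge and decreases top→bottom as the valence shell moves farther out.
These span different periods and groups, so the two trends combine.
B > Li: both are in period 2; the period trend gives B the larger value.
Be > B: this pair runs against the simple trend — see the exception note.
S > Be: period and group pull opposite ways; the across-period shift dominates (1000 vs 900 kJ/mol).
Kr > S: the two effects oppose for this pair; the across-period effect wins (1351 vs 1000 kJ/mol).
Note the exception: Be has a higher first ionization energy than B, contrary to the simple trend — removing B's lone 2p electron is easier than breaking Be's filled 2s².
For reference (kJ/mol): Li 520, Be 900, B 801, S 1000, Kr 1351.
So from lowest to highest: Li < B < Be < S < Kr.

Li < B < Be < S < Kr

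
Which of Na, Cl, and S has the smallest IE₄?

S

The fourth ionization energy removes an electron from the +3 ion. For each element: Na³⁺ is already 2 electrons into the core; Cl³⁺ still has 4 valence electrons; S³⁺ still has 3 valence electrons.
Pulling an electron out of a noble-gas core costs far more than removing a remaining valence electron, so Na sits at the high end of IE_4.
Valence configurations: Cl³⁺ [Ne]3s²3p², S³⁺ [Ne]3s²3p¹.
Approximate IE_4 values (kJ/mol): Na 9543, Cl 5159, S 4556.
Overall IE_4 order: S < Cl < Na.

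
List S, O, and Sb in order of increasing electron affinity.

O is in period 2, group 16; S is in period 3, group 16; Sb is in period 5, group 15.
Electron affinity generally becomes more exothermic across a period toward the halogens and less exothermic down a group.
These span different periods and groups, so the two trends combine.
O > Sb: both effects reinforce here, so O is clearly the higher of the two.
S > O: this pair runs against the simple trend — see the exception note.
Note the exception: S has a higher electron affinity than O, contrary to the simple trend — the compact 2p subshell of O repels the added electron more than S's larger 3p does.
Approximate values (kJ/mol): O 141, S 200, Sb 103.
So from lowest to highest: Sb < O < S.

Sb, O, S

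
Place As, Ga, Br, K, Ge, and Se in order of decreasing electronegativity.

K is in period 4, group 1; Ga is in period 4, group 13; Ge is in period 4, group 14; As is in period 4, group 15; Se is in period 4, group 16; Br is in period 4, group 17.
Smaller atoms with higher effective nuclear charge are more electronegative.
All lie in period 4, so electronegativity increases left to right.
So from highest to lowest: Br > Se > As > Ge > Ga > K.

Br > Se > As > Ge > Ga > K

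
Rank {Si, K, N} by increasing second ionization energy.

Si < N < K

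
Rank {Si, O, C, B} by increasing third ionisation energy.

After 2 electrons have been removed, what remains? Si²⁺ still has 2 valence electrons; O²⁺ still has 4 valence electrons; C²⁺ still has 2 valence electrons; B²⁺ still has 1 valence electron.
All are still removing valence electrons, so compare the +2 ions as you would atoms: IE_3 generally rises across a period (higher Z_eff) and falls down a group (larger shell), subject to the usual subshell exceptions.
Valence configurations: Si²⁺ [Ne]3s², O²⁺ [He]2s²2p², C²⁺ [He]2s², B²⁺ [He]2s¹.
The numbers (kJ/mol): Si 3232, O 5300, C 4620, B 3660.
Overall IE_3 order: Si < B < C < O.

Si < B < C < O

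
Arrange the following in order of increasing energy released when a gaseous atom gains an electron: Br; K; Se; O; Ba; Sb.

O is in period 2, group 16; K is in period 4, group 1; Se is in period 4, group 16; Br is in period 4, group 17; Sb is in period 5, group 15; Ba is in period 6, group 2.
Atoms with high Z_eff and room in the valence shell (especially the halogens) have the most exothermic electron affinities.
Here both period and group differ, so the two effects have to be weighed against each other.
K > Ba: the two effects oppose for this pair; the down-group effect wins (48 vs 14 kJ/mol).
Sb > K: the two effects oppose for this pair; the across-period effect wins (103 vs 48 kJ/mol).
O > Sb: relative to Sb, both the across-period and down-group shifts push O's electron affinity up.
Se > O: this pair runs against the simple trend — see the exception note.
Br > Se: both are in period 4; the period trend gives Br the larger value.
Note the exception: Se has a higher electron affinity than O, contrary to the simple trend — O's compact 2p subshell gives strong electron–electron repulsion on the added electron.
Approximate values (kJ/mol): O 141, K 48, Se 195, Br 325, Sb 103, Ba 14.
So from lowest to highest: Ba < K < Sb < O < Se < Br.

Ba, K, Sb, O, Se, Br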